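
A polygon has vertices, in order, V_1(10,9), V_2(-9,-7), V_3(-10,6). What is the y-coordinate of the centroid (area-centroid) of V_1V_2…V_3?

Apply the shoelace (surveyor's) formula. First the cross-terms c_i = x_i·y_{i+1} − x_{i+1}·y_i:
  11, -124, -150  ⇒  2A = -263, A = -131.5.
Then Σ (y_i + y_{i+1})·c_i = -2104, so ȳ = -2104 / (6·(-131.5)) = 8/3.

8/3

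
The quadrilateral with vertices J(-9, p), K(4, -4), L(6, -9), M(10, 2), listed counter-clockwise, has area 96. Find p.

The doubled signed area Σ (x_i y_{i+1} − x_{i+1} y_i) is linear in p.
With p=0 it equals 144; the coefficient of p is 6 (from the two edges through J).
So 6·p + 144 = 2·96 = 192 ⇒ p = 8.

8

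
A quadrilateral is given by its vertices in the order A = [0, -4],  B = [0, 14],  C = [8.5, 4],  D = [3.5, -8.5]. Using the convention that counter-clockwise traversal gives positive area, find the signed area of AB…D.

-109.625

Cross-terms: 0, -119, -86.25, -14  ⇒  Σ = -219.25
Signed area = Σ/2 = -109.625 (negative ⇒ clockwise traversal).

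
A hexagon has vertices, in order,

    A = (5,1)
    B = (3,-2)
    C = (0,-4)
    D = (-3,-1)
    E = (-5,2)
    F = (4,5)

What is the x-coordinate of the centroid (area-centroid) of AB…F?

86/153

Apply the shoelace formula. First the cross-terms c_i = x_i·y_{i+1} − x_{i+1}·y_i:
  -13, -12, -12, -11, -33, -21  ⇒  2A = -102, A = -51.
Then Σ (x_i + x_{i+1})·c_i = -172, so x̄ = -172 / (6·(-51)) = 86/153.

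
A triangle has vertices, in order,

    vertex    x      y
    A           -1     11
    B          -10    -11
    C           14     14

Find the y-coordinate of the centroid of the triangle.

Apply the shoelace formula. First the cross-terms c_i = x_i·y_{i+1} − x_{i+1}·y_i:
  121, 14, 168  ⇒  2A = 303, A = 151.5.
Then Σ (y_i + y_{i+1})·c_i = 4242, so ȳ = 4242 / (6·151.5) = 14/3.

14/3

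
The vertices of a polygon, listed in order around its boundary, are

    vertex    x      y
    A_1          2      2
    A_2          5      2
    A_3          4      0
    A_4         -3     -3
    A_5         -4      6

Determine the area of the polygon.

A_1→A_2: (2)(2) − (5)(2) = -6
A_2→A_3: (5)(0) − (4)(2) = -8
A_3→A_4: (4)(-3) − (-3)(0) = -12
A_4→A_5: (-3)(6) − (-4)(-3) = -30
A_5→A_1: (-4)(2) − (2)(6) = -20
Σ = -76
Area = |Σ|/2 = 38.

38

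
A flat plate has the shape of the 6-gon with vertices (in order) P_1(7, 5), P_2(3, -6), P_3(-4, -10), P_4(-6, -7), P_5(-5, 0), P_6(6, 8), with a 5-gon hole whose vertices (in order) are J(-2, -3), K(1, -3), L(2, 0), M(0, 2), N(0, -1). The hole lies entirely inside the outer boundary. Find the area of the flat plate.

113.5

Outer boundary:
Apply the shoelace formula: 2A = Σ (x_i·y_{i+1} − x_{i+1}·y_i), indices taken mod 6.
Σ = (-57) + (-54) + (-32) + (-35) + (-40) + (-26) = -244
Area = |Σ|/2 = 122.
Hole:
Apply the surveyor's formula: 2A = Σ (x_i·y_{i+1} − x_{i+1}·y_i), indices taken mod 5.
Σ = (9) + (6) + (4) + (0) + (-2) = 17
Area = |Σ|/2 = 8.5.
Net area = 122 − 8.5 = 113.5.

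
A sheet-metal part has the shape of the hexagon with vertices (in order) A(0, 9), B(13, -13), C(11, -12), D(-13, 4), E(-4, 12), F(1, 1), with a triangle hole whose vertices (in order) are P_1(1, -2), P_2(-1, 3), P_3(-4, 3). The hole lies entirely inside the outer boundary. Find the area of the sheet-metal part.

187

Outer boundary:
Apply the shoelace formula: 2A = Σ (x_i·y_{i+1} − x_{i+1}·y_i), indices taken mod 6.
Σ = (-117) + (-13) + (-112) + (-140) + (-16) + (9) = -389
Area = |Σ|/2 = 194.5.
Hole:
P_1→P_2: (1)(3) − (-1)(-2) = 1
P_2→P_3: (-1)(3) − (-4)(3) = 9
P_3→P_1: (-4)(-2) − (1)(3) = 5
Σ = 15
Area = |Σ|/2 = 7.5.
Net area = 194.5 − 7.5 = 187.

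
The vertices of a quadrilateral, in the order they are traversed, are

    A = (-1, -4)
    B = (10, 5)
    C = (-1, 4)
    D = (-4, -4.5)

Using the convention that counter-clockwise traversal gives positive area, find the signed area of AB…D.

Apply Gauss's area formula: 2A = Σ (x_i·y_{i+1} − x_{i+1}·y_i), indices taken mod 4.
Σ = (35) + (45) + (20.5) + (11.5) = 112
Signed area = Σ/2 = 56 (positive ⇒ counter-clockwise traversal).

56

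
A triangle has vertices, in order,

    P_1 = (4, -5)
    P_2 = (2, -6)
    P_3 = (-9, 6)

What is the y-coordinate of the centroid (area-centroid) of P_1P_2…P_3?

Apply the shoelace (surveyor's) formula. First the cross-terms c_i = x_i·y_{i+1} − x_{i+1}·y_i:
  -14, -42, 21  ⇒  2A = -35, A = -17.5.
Then Σ (y_i + y_{i+1})·c_i = 175, so ȳ = 175 / (6·(-17.5)) = -5/3.

-5/3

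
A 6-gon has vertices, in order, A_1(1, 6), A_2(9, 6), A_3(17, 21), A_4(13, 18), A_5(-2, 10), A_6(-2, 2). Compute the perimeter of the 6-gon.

|A_1A_2| = √((8)² + (0)²) = √64 = 8
|A_2A_3| = √((8)² + (15)²) = √289 = 17
|A_3A_4| = √((-4)² + (-3)²) = √25 = 5
|A_4A_5| = √((-15)² + (-8)²) = √289 = 17
|A_5A_6| = √((0)² + (-8)²) = √64 = 8
|A_6A_1| = √((3)² + (4)²) = √25 = 5
Perimeter = 8 + 17 + 5 + 17 + 8 + 5 = 60.

60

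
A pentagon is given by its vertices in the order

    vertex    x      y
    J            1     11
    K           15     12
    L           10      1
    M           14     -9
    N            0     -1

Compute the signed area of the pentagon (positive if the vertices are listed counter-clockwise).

-187.5

Apply the surveyor's formula: 2A = Σ (x_i·y_{i+1} − x_{i+1}·y_i), indices taken mod 5.
Cross-terms: -153, -105, -104, -14, 1  ⇒  Σ = -375
Signed area = Σ/2 = -187.5 (negative ⇒ clockwise traversal).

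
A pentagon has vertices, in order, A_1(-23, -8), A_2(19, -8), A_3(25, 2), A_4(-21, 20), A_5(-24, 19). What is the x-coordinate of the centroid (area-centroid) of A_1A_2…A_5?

-4

Apply the surveyor's formula. First the cross-terms c_i = x_i·y_{i+1} − x_{i+1}·y_i:
  336, 238, 542, 81, 629  ⇒  2A = 1826, A = 913.
Then Σ (x_i + x_{i+1})·c_i = -21912, so x̄ = -21912 / (6·913) = -4.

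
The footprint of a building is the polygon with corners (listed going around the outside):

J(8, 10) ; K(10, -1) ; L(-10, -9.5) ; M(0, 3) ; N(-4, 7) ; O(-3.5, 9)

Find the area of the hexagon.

Σ = (-108) + (-105) + (-30) + (12) + (-11.5) + (-107) = -349.5
Area = |Σ|/2 = 174.75.

174.75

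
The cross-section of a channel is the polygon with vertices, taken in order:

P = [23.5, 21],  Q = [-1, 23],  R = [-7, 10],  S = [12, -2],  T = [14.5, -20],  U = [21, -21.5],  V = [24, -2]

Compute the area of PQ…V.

764.375

Apply the surveyor's formula: 2A = Σ (x_i·y_{i+1} − x_{i+1}·y_i), indices taken mod 7.
P→Q: (23.5)(23) − (-1)(21) = 561.5
Q→R: (-1)(10) − (-7)(23) = 151
R→S: (-7)(-2) − (12)(10) = -106
S→T: (12)(-20) − (14.5)(-2) = -211
T→U: (14.5)(-21.5) − (21)(-20) = 108.25
U→V: (21)(-2) − (24)(-21.5) = 474
V→P: (24)(21) − (23.5)(-2) = 551
Σ = 1528.75
Area = |Σ|/2 = 764.375.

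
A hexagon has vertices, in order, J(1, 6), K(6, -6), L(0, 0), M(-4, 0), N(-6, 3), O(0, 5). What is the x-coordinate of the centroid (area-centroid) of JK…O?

Apply Gauss's area formula. First the cross-terms c_i = x_i·y_{i+1} − x_{i+1}·y_i:
  -42, 0, 0, -12, -30, -5  ⇒  2A = -89, A = -44.5.
Then Σ (x_i + x_{i+1})·c_i = 1, so x̄ = 1 / (6·(-44.5)) = -1/267.

-1/267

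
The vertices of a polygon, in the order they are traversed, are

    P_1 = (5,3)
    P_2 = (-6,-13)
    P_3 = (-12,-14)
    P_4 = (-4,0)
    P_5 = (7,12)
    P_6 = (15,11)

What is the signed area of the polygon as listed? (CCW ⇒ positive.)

Cross-terms: -47, -72, -56, -48, -103, -10  ⇒  Σ = -336
Signed area = Σ/2 = -168 (negative ⇒ clockwise traversal).

-168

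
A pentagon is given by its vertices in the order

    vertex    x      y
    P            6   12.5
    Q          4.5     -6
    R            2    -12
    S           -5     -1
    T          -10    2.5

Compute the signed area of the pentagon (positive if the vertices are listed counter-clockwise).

Apply Gauss's area formula: 2A = Σ (x_i·y_{i+1} − x_{i+1}·y_i), indices taken mod 5.
Cross-terms: -92.25, -42, -62, -22.5, -140  ⇒  Σ = -358.75
Signed area = Σ/2 = -179.375 (negative ⇒ clockwise traversal).

-179.375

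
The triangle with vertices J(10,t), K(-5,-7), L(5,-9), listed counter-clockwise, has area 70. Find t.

Write out the shoelace sum; only the two edges meeting at J involve t:
2·Area = [(5·t − 10·(-9)) + (10·(-7) − (-5)·t)] + 80
       = 10·t + 100 = 140
⇒ t = 4.

4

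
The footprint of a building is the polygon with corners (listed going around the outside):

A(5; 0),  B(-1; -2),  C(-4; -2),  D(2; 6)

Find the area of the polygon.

33

Σ = (-10) + (-6) + (-20) + (-30) = -66
Area = |Σ|/2 = 33.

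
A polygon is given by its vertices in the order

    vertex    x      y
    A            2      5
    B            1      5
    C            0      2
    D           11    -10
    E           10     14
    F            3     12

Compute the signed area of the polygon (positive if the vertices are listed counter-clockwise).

154

Σ = (5) + (2) + (-22) + (254) + (78) + (-9) = 308
Signed area = Σ/2 = 154 (positive ⇒ counter-clockwise traversal).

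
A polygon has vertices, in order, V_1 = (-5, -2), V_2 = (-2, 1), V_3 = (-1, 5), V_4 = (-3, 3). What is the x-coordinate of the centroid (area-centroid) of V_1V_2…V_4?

-2.8

Apply the surveyor's formula. First the cross-terms c_i = x_i·y_{i+1} − x_{i+1}·y_i:
  -9, -9, 12, 21  ⇒  2A = 15, A = 7.5.
Then Σ (x_i + x_{i+1})·c_i = -126, so x̄ = -126 / (6·7.5) = -2.8.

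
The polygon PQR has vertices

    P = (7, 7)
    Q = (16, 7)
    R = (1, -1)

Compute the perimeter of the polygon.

36

|PQ| = √((9)² + (0)²) = √81 = 9
|QR| = √((-15)² + (-8)²) = √289 = 17
|RP| = √((6)² + (8)²) = √100 = 10
Perimeter = 9 + 17 + 10 = 36.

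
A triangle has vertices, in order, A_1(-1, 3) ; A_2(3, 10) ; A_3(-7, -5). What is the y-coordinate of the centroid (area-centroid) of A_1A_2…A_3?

8/3

Apply the shoelace (surveyor's) formula. First the cross-terms c_i = x_i·y_{i+1} − x_{i+1}·y_i:
  -19, 55, -26  ⇒  2A = 10, A = 5.
Then Σ (y_i + y_{i+1})·c_i = 80, so ȳ = 80 / (6·5) = 8/3.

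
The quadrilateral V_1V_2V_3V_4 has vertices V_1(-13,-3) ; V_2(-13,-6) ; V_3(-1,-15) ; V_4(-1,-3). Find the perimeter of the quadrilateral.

|V_1V_2| = √((0)² + (-3)²) = √9 = 3
|V_2V_3| = √((12)² + (-9)²) = √225 = 15
|V_3V_4| = √((0)² + (12)²) = √144 = 12
|V_4V_1| = √((-12)² + (0)²) = √144 = 12
Perimeter = 3 + 15 + 12 + 12 = 42.

42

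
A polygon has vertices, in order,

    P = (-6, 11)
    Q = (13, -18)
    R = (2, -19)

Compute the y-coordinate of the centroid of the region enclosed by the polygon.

Apply the shoelace formula. First the cross-terms c_i = x_i·y_{i+1} − x_{i+1}·y_i:
  -35, -211, -92  ⇒  2A = -338, A = -169.
Then Σ (y_i + y_{i+1})·c_i = 8788, so ȳ = 8788 / (6·(-169)) = -26/3.

-26/3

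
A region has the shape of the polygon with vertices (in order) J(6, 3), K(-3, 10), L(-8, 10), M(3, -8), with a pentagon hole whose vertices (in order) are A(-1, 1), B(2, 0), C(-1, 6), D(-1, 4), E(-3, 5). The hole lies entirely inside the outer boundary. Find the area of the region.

Outer boundary:
Apply Gauss's area formula: 2A = Σ (x_i·y_{i+1} − x_{i+1}·y_i), indices taken mod 4.
Σ = (69) + (50) + (34) + (57) = 210
Area = |Σ|/2 = 105.
Hole:
Apply the surveyor's formula: 2A = Σ (x_i·y_{i+1} − x_{i+1}·y_i), indices taken mod 5.
Σ = (-2) + (12) + (2) + (7) + (2) = 21
Area = |Σ|/2 = 10.5.
Net area = 105 − 10.5 = 94.5.

94.5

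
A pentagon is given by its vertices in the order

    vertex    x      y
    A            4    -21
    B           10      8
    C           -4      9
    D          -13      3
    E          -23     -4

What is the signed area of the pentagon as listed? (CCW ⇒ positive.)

Apply the shoelace formula: 2A = Σ (x_i·y_{i+1} − x_{i+1}·y_i), indices taken mod 5.
Σ = (242) + (122) + (105) + (121) + (499) = 1089
Signed area = Σ/2 = 544.5 (positive ⇒ counter-clockwise traversal).

544.5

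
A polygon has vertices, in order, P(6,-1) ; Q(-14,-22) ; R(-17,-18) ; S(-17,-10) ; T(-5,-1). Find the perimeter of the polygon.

68

|PQ| = √((-20)² + (-21)²) = √841 = 29
|QR| = √((-3)² + (4)²) = √25 = 5
|RS| = √((0)² + (8)²) = √64 = 8
|ST| = √((12)² + (9)²) = √225 = 15
|TP| = √((11)² + (0)²) = √121 = 11
Perimeter = 29 + 5 + 8 + 15 + 11 = 68.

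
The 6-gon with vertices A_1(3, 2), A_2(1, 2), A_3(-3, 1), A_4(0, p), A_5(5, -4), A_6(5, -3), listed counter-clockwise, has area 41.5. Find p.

-6

Write out the shoelace sum; only the two edges meeting at A_4 involve p:
2·Area = [((-3)·p − 0·1) + (0·(-4) − 5·p)] + 35
       = -8·p + 35 = 83
⇒ p = -6.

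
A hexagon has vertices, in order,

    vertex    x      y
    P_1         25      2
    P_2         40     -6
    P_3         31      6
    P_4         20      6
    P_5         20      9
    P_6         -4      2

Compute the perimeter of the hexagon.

|P_1P_2| = √((15)² + (-8)²) = √289 = 17
|P_2P_3| = √((-9)² + (12)²) = √225 = 15
|P_3P_4| = √((-11)² + (0)²) = √121 = 11
|P_4P_5| = √((0)² + (3)²) = √9 = 3
|P_5P_6| = √((-24)² + (-7)²) = √625 = 25
|P_6P_1| = √((29)² + (0)²) = √841 = 29
Perimeter = 17 + 15 + 11 + 3 + 25 + 29 = 100.

100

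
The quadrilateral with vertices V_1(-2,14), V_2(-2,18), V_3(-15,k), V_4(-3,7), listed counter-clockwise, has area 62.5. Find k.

The doubled signed area Σ (x_i y_{i+1} − x_{i+1} y_i) is linear in k.
With k=0 it equals 129; the coefficient of k is 1 (from the two edges through V_3).
So 1·k + 129 = 2·62.5 = 125 ⇒ k = -4.

-4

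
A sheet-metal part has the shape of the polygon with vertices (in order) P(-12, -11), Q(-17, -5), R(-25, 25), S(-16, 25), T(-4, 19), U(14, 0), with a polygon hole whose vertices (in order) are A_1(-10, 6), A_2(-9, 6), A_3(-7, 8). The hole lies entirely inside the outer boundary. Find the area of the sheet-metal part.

762

Outer boundary:
Cross-terms: -127, -550, -225, -204, -266, -154  ⇒  Σ = -1526
Area = |Σ|/2 = 763.
Hole:
Apply the surveyor's formula: 2A = Σ (x_i·y_{i+1} − x_{i+1}·y_i), indices taken mod 3.
Cross-terms: -6, -30, 38  ⇒  Σ = 2
Area = |Σ|/2 = 1.
Net area = 763 − 1 = 762.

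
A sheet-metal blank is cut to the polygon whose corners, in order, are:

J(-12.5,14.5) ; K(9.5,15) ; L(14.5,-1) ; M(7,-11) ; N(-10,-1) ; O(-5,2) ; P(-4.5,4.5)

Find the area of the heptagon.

Apply Gauss's area formula: 2A = Σ (x_i·y_{i+1} − x_{i+1}·y_i), indices taken mod 7.
Σ = (-325.25) + (-227) + (-152.5) + (-117) + (-25) + (-13.5) + (-9) = -869.25
Area = |Σ|/2 = 434.625.

434.625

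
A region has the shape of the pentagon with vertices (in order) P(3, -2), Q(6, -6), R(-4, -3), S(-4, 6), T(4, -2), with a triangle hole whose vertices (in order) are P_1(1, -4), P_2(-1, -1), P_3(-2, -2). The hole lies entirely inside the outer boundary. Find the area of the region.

Outer boundary:
P→Q: (3)(-6) − (6)(-2) = -6
Q→R: (6)(-3) − (-4)(-6) = -42
R→S: (-4)(6) − (-4)(-3) = -36
S→T: (-4)(-2) − (4)(6) = -16
T→P: (4)(-2) − (3)(-2) = -2
Σ = -102
Area = |Σ|/2 = 51.
Hole:
Apply the surveyor's formula: 2A = Σ (x_i·y_{i+1} − x_{i+1}·y_i), indices taken mod 3.
Cross-terms: -5, 0, 10  ⇒  Σ = 5
Area = |Σ|/2 = 2.5.
Net area = 51 − 2.5 = 48.5.

48.5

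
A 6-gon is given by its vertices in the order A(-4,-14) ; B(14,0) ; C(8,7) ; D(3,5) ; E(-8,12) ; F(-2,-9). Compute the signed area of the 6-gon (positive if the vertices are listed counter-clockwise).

A→B: (-4)(0) − (14)(-14) = 196
B→C: (14)(7) − (8)(0) = 98
C→D: (8)(5) − (3)(7) = 19
D→E: (3)(12) − (-8)(5) = 76
E→F: (-8)(-9) − (-2)(12) = 96
F→A: (-2)(-14) − (-4)(-9) = -8
Σ = 477
Signed area = Σ/2 = 238.5 (positive ⇒ counter-clockwise traversal).

238.5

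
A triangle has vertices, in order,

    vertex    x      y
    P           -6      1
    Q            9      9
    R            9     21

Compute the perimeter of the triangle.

54

|PQ| = √((15)² + (8)²) = √289 = 17
|QR| = √((0)² + (12)²) = √144 = 12
|RP| = √((-15)² + (-20)²) = √625 = 25
Perimeter = 17 + 12 + 25 = 54.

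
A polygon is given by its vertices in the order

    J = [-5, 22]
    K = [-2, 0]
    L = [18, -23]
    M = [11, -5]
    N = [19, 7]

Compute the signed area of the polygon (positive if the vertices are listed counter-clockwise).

439

Apply the surveyor's formula: 2A = Σ (x_i·y_{i+1} − x_{i+1}·y_i), indices taken mod 5.
Σ = (44) + (46) + (163) + (172) + (453) = 878
Signed area = Σ/2 = 439 (positive ⇒ counter-clockwise traversal).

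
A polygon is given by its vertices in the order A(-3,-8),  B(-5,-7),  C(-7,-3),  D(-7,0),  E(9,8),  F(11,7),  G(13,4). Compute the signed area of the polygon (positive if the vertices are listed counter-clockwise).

Apply the surveyor's formula: 2A = Σ (x_i·y_{i+1} − x_{i+1}·y_i), indices taken mod 7.
A→B: (-3)(-7) − (-5)(-8) = -19
B→C: (-5)(-3) − (-7)(-7) = -34
C→D: (-7)(0) − (-7)(-3) = -21
D→E: (-7)(8) − (9)(0) = -56
E→F: (9)(7) − (11)(8) = -25
F→G: (11)(4) − (13)(7) = -47
G→A: (13)(-8) − (-3)(4) = -92
Σ = -294
Signed area = Σ/2 = -147 (negative ⇒ clockwise traversal).

-147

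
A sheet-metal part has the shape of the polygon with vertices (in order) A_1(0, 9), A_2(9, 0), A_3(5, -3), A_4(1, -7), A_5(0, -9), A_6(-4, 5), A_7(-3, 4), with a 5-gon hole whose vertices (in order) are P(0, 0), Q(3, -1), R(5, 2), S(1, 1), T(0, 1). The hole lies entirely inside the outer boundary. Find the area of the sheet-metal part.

99

Outer boundary:
Apply the surveyor's formula: 2A = Σ (x_i·y_{i+1} − x_{i+1}·y_i), indices taken mod 7.
Cross-terms: -81, -27, -32, -9, -36, -1, -27  ⇒  Σ = -213
Area = |Σ|/2 = 106.5.
Hole:
Apply Gauss's area formula: 2A = Σ (x_i·y_{i+1} − x_{i+1}·y_i), indices taken mod 5.
P→Q: (0)(-1) − (3)(0) = 0
Q→R: (3)(2) − (5)(-1) = 11
R→S: (5)(1) − (1)(2) = 3
S→T: (1)(1) − (0)(1) = 1
T→P: (0)(0) − (0)(1) = 0
Σ = 15
Area = |Σ|/2 = 7.5.
Net area = 106.5 − 7.5 = 99.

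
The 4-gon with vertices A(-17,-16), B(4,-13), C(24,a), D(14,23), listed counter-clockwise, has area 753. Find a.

Write out the shoelace sum; only the two edges meeting at C involve a:
2·Area = [(4·a − 24·(-13)) + (24·23 − 14·a)] + 452
       = -10·a + 1316 = 1506
⇒ a = -19.

-19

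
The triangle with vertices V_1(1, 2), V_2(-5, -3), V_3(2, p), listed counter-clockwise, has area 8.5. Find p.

Write out the shoelace sum; only the two edges meeting at V_3 involve p:
2·Area = [((-5)·p − 2·(-3)) + (2·2 − 1·p)] + 7
       = -6·p + 17 = 17
⇒ p = 0.

0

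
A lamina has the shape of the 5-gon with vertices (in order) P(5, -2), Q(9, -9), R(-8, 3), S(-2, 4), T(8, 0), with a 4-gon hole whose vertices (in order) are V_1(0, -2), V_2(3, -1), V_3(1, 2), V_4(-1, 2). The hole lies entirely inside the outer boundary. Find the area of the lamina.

Outer boundary:
Apply the shoelace formula: 2A = Σ (x_i·y_{i+1} − x_{i+1}·y_i), indices taken mod 5.
Σ = (-27) + (-45) + (-26) + (-32) + (-16) = -146
Area = |Σ|/2 = 73.
Hole:
Apply the shoelace formula: 2A = Σ (x_i·y_{i+1} − x_{i+1}·y_i), indices taken mod 4.
V_1→V_2: (0)(-1) − (3)(-2) = 6
V_2→V_3: (3)(2) − (1)(-1) = 7
V_3→V_4: (1)(2) − (-1)(2) = 4
V_4→V_1: (-1)(-2) − (0)(2) = 2
Σ = 19
Area = |Σ|/2 = 9.5.
Net area = 73 − 9.5 = 63.5.

63.5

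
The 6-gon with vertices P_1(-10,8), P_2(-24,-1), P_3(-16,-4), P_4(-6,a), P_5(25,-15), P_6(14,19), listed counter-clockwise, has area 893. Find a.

The doubled signed area Σ (x_i y_{i+1} − x_{i+1} y_i) is linear in a.
With a=0 it equals 1335; the coefficient of a is -41 (from the two edges through P_4).
So -41·a + 1335 = 2·893 = 1786 ⇒ a = -11.

-11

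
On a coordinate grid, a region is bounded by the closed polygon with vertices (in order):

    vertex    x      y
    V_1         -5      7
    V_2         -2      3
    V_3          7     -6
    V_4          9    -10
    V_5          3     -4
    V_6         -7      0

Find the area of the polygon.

54.5

Apply the shoelace (surveyor's) formula: 2A = Σ (x_i·y_{i+1} − x_{i+1}·y_i), indices taken mod 6.
V_1→V_2: (-5)(3) − (-2)(7) = -1
V_2→V_3: (-2)(-6) − (7)(3) = -9
V_3→V_4: (7)(-10) − (9)(-6) = -16
V_4→V_5: (9)(-4) − (3)(-10) = -6
V_5→V_6: (3)(0) − (-7)(-4) = -28
V_6→V_1: (-7)(7) − (-5)(0) = -49
Σ = -109
Area = |Σ|/2 = 54.5.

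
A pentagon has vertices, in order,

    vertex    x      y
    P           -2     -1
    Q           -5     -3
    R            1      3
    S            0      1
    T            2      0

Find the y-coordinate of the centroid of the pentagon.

Apply the shoelace (surveyor's) formula. First the cross-terms c_i = x_i·y_{i+1} − x_{i+1}·y_i:
  1, -12, 1, -2, -2  ⇒  2A = -14, A = -7.
Then Σ (y_i + y_{i+1})·c_i = 0, so ȳ = 0 / (6·(-7)) = 0.

0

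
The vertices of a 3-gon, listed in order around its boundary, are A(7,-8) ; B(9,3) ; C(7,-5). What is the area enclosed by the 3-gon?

Cross-terms: 93, -66, -21  ⇒  Σ = 6
Area = |Σ|/2 = 3.

3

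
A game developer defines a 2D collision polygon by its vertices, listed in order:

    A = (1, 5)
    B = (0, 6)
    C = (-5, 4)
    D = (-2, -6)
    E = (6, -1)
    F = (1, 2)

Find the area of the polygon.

64

Apply the surveyor's formula: 2A = Σ (x_i·y_{i+1} − x_{i+1}·y_i), indices taken mod 6.
Σ = (6) + (30) + (38) + (38) + (13) + (3) = 128
Area = |Σ|/2 = 64.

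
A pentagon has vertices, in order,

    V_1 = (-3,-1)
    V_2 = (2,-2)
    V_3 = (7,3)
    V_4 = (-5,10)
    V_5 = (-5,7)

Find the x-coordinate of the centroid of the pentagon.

-8/231

Apply the shoelace formula. First the cross-terms c_i = x_i·y_{i+1} − x_{i+1}·y_i:
  8, 20, 85, 15, 26  ⇒  2A = 154, A = 77.
Then Σ (x_i + x_{i+1})·c_i = -16, so x̄ = -16 / (6·77) = -8/231.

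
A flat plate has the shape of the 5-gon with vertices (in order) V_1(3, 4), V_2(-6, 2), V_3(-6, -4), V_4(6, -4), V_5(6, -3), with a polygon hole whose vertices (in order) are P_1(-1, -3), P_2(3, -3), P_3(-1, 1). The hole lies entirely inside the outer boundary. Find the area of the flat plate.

68.5

Outer boundary:
Σ = (30) + (36) + (48) + (6) + (33) = 153
Area = |Σ|/2 = 76.5.
Hole:
Σ = (12) + (0) + (4) = 16
Area = |Σ|/2 = 8.
Net area = 76.5 − 8 = 68.5.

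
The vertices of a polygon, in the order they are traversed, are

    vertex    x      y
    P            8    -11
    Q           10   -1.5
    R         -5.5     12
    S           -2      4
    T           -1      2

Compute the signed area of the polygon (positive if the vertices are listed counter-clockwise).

103.375

Apply Gauss's area formula: 2A = Σ (x_i·y_{i+1} − x_{i+1}·y_i), indices taken mod 5.
Σ = (98) + (111.75) + (2) + (0) + (-5) = 206.75
Signed area = Σ/2 = 103.375 (positive ⇒ counter-clockwise traversal).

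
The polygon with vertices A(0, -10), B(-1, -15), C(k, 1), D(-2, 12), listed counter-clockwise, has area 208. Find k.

15

Write out the shoelace sum; only the two edges meeting at C involve k:
2·Area = [((-1)·1 − k·(-15)) + (k·12 − (-2)·1)] + 10
       = 27·k + 11 = 416
⇒ k = 15.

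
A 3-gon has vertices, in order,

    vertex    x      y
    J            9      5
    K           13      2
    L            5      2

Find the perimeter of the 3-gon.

18

|JK| = √((4)² + (-3)²) = √25 = 5
|KL| = √((-8)² + (0)²) = √64 = 8
|LJ| = √((4)² + (3)²) = √25 = 5
Perimeter = 5 + 8 + 5 = 18.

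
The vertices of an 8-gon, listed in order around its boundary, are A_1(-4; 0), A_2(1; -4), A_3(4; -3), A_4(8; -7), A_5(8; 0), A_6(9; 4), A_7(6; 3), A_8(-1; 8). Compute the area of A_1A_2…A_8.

99.5

Apply the shoelace formula: 2A = Σ (x_i·y_{i+1} − x_{i+1}·y_i), indices taken mod 8.
A_1→A_2: (-4)(-4) − (1)(0) = 16
A_2→A_3: (1)(-3) − (4)(-4) = 13
A_3→A_4: (4)(-7) − (8)(-3) = -4
A_4→A_5: (8)(0) − (8)(-7) = 56
A_5→A_6: (8)(4) − (9)(0) = 32
A_6→A_7: (9)(3) − (6)(4) = 3
A_7→A_8: (6)(8) − (-1)(3) = 51
A_8→A_1: (-1)(0) − (-4)(8) = 32
Σ = 199
Area = |Σ|/2 = 99.5.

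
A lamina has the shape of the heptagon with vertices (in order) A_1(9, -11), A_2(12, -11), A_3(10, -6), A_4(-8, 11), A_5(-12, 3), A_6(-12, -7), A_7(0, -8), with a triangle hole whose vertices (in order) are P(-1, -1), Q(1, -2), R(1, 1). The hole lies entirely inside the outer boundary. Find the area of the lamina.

261.5

Outer boundary:
Σ = (33) + (38) + (62) + (108) + (120) + (96) + (72) = 529
Area = |Σ|/2 = 264.5.
Hole:
Apply Gauss's area formula: 2A = Σ (x_i·y_{i+1} − x_{i+1}·y_i), indices taken mod 3.
P→Q: (-1)(-2) − (1)(-1) = 3
Q→R: (1)(1) − (1)(-2) = 3
R→P: (1)(-1) − (-1)(1) = 0
Σ = 6
Area = |Σ|/2 = 3.
Net area = 264.5 − 3 = 261.5.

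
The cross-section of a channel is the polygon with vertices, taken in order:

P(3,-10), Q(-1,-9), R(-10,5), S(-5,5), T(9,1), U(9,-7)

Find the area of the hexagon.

Σ = (-37) + (-95) + (-25) + (-50) + (-72) + (-69) = -348
Area = |Σ|/2 = 174.

174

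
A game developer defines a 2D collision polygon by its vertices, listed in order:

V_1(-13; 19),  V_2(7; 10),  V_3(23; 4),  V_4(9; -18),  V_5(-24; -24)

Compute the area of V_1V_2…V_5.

1165.5

Σ = (-263) + (-202) + (-450) + (-648) + (-768) = -2331
Area = |Σ|/2 = 1165.5.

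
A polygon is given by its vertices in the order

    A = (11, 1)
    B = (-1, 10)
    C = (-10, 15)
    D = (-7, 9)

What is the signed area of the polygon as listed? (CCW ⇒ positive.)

52.5

Apply the shoelace formula: 2A = Σ (x_i·y_{i+1} − x_{i+1}·y_i), indices taken mod 4.
A→B: (11)(10) − (-1)(1) = 111
B→C: (-1)(15) − (-10)(10) = 85
C→D: (-10)(9) − (-7)(15) = 15
D→A: (-7)(1) − (11)(9) = -106
Σ = 105
Signed area = Σ/2 = 52.5 (positive ⇒ counter-clockwise traversal).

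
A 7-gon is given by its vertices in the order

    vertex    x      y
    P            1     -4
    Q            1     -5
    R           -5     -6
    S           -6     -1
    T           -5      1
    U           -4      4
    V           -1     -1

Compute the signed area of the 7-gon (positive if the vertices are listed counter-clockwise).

Apply the shoelace formula: 2A = Σ (x_i·y_{i+1} − x_{i+1}·y_i), indices taken mod 7.
Cross-terms: -1, -31, -31, -11, -16, 8, 5  ⇒  Σ = -77
Signed area = Σ/2 = -38.5 (negative ⇒ clockwise traversal).

-38.5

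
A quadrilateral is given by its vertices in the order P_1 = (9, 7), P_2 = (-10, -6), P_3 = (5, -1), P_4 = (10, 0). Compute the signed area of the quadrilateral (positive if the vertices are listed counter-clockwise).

Apply the shoelace (surveyor's) formula: 2A = Σ (x_i·y_{i+1} − x_{i+1}·y_i), indices taken mod 4.
Σ = (16) + (40) + (10) + (70) = 136
Signed area = Σ/2 = 68 (positive ⇒ counter-clockwise traversal).

68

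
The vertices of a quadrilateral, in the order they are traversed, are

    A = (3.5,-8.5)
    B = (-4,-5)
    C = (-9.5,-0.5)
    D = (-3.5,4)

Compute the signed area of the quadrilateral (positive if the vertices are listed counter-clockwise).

-60.5

Cross-terms: -51.5, -45.5, -39.75, 15.75  ⇒  Σ = -121
Signed area = Σ/2 = -60.5 (negative ⇒ clockwise traversal).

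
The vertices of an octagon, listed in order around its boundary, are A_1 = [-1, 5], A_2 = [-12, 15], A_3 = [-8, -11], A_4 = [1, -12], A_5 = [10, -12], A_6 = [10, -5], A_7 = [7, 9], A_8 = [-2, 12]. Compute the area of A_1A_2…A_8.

405.5

Apply the surveyor's formula: 2A = Σ (x_i·y_{i+1} − x_{i+1}·y_i), indices taken mod 8.
Cross-terms: 45, 252, 107, 108, 70, 125, 102, 2  ⇒  Σ = 811
Area = |Σ|/2 = 405.5.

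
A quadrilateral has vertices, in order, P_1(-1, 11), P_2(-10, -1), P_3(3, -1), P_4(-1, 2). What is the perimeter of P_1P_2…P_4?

42

|P_1P_2| = √((-9)² + (-12)²) = √225 = 15
|P_2P_3| = √((13)² + (0)²) = √169 = 13
|P_3P_4| = √((-4)² + (3)²) = √25 = 5
|P_4P_1| = √((0)² + (9)²) = √81 = 9
Perimeter = 15 + 13 + 5 + 9 = 42.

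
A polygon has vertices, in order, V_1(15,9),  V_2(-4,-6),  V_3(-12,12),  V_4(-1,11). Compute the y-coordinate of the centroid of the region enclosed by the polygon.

1187/234

Apply the shoelace formula. First the cross-terms c_i = x_i·y_{i+1} − x_{i+1}·y_i:
  -54, -120, -120, -174  ⇒  2A = -468, A = -234.
Then Σ (y_i + y_{i+1})·c_i = -7122, so ȳ = -7122 / (6·(-234)) = 1187/234.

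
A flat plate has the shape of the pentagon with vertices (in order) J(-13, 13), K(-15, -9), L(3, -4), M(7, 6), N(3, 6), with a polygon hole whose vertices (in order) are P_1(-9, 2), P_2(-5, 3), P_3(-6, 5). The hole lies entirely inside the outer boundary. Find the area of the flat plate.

Outer boundary:
Apply the shoelace (surveyor's) formula: 2A = Σ (x_i·y_{i+1} − x_{i+1}·y_i), indices taken mod 5.
Cross-terms: 312, 87, 46, 24, 117  ⇒  Σ = 586
Area = |Σ|/2 = 293.
Hole:
Σ = (-17) + (-7) + (33) = 9
Area = |Σ|/2 = 4.5.
Net area = 293 − 4.5 = 288.5.

288.5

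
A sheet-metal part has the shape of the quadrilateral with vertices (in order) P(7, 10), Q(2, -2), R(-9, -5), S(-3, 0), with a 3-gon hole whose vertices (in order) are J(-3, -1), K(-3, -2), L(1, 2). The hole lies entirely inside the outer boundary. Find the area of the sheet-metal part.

51.5

Outer boundary:
Cross-terms: -34, -28, -15, -30  ⇒  Σ = -107
Area = |Σ|/2 = 53.5.
Hole:
J→K: (-3)(-2) − (-3)(-1) = 3
K→L: (-3)(2) − (1)(-2) = -4
L→J: (1)(-1) − (-3)(2) = 5
Σ = 4
Area = |Σ|/2 = 2.
Net area = 53.5 − 2 = 51.5.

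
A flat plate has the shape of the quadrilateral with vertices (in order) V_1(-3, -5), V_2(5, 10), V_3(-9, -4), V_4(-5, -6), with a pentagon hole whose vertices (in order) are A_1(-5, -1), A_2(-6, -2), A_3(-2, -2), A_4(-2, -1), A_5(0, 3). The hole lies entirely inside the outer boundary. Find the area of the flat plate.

43.5

Outer boundary:
V_1→V_2: (-3)(10) − (5)(-5) = -5
V_2→V_3: (5)(-4) − (-9)(10) = 70
V_3→V_4: (-9)(-6) − (-5)(-4) = 34
V_4→V_1: (-5)(-5) − (-3)(-6) = 7
Σ = 106
Area = |Σ|/2 = 53.
Hole:
Σ = (4) + (8) + (-2) + (-6) + (15) = 19
Area = |Σ|/2 = 9.5.
Net area = 53 − 9.5 = 43.5.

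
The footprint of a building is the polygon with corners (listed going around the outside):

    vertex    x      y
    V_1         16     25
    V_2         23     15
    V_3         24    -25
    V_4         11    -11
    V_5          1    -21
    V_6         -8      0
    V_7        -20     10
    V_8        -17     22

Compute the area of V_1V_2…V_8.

Σ = (-335) + (-935) + (11) + (-220) + (-168) + (-80) + (-270) + (-777) = -2774
Area = |Σ|/2 = 1387.

1387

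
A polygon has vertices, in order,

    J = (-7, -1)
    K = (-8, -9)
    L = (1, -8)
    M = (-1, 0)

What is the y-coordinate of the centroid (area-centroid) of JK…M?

-576/121

Apply the shoelace formula. First the cross-terms c_i = x_i·y_{i+1} − x_{i+1}·y_i:
  55, 73, -8, 1  ⇒  2A = 121, A = 60.5.
Then Σ (y_i + y_{i+1})·c_i = -1728, so ȳ = -1728 / (6·60.5) = -576/121.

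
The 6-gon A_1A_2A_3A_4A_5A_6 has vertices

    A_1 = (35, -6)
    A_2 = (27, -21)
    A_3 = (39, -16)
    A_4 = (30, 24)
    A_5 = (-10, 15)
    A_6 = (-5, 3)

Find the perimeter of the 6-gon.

166

|A_1A_2| = √((-8)² + (-15)²) = √289 = 17
|A_2A_3| = √((12)² + (5)²) = √169 = 13
|A_3A_4| = √((-9)² + (40)²) = √1681 = 41
|A_4A_5| = √((-40)² + (-9)²) = √1681 = 41
|A_5A_6| = √((5)² + (-12)²) = √169 = 13
|A_6A_1| = √((40)² + (-9)²) = √1681 = 41
Perimeter = 17 + 13 + 41 + 41 + 13 + 41 = 166.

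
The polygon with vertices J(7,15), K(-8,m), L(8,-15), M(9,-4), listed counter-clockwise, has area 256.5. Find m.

Write out the shoelace sum; only the two edges meeting at K involve m:
2·Area = [(7·m − (-8)·15) + ((-8)·(-15) − 8·m)] + 266
       = -1·m + 506 = 513
⇒ m = -7.

-7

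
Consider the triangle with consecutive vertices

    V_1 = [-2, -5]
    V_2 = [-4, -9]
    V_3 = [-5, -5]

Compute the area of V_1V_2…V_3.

Apply the shoelace (surveyor's) formula: 2A = Σ (x_i·y_{i+1} − x_{i+1}·y_i), indices taken mod 3.
Σ = (-2) + (-25) + (15) = -12
Area = |Σ|/2 = 6.

6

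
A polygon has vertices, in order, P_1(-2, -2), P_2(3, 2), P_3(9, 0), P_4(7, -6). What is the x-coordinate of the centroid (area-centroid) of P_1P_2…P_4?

151/36

Apply the surveyor's formula. First the cross-terms c_i = x_i·y_{i+1} − x_{i+1}·y_i:
  2, -18, -54, -26  ⇒  2A = -96, A = -48.
Then Σ (x_i + x_{i+1})·c_i = -1208, so x̄ = -1208 / (6·(-48)) = 151/36.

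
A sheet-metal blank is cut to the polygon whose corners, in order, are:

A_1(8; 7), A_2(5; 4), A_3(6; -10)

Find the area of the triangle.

22.5

Apply Gauss's area formula: 2A = Σ (x_i·y_{i+1} − x_{i+1}·y_i), indices taken mod 3.
Σ = (-3) + (-74) + (122) = 45
Area = |Σ|/2 = 22.5.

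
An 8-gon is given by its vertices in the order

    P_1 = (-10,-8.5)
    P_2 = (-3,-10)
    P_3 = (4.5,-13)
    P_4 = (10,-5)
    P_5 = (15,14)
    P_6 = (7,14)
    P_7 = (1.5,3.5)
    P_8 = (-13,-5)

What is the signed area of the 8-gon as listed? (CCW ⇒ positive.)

347.5

Σ = (74.5) + (84) + (107.5) + (215) + (112) + (3.5) + (38) + (60.5) = 695
Signed area = Σ/2 = 347.5 (positive ⇒ counter-clockwise traversal).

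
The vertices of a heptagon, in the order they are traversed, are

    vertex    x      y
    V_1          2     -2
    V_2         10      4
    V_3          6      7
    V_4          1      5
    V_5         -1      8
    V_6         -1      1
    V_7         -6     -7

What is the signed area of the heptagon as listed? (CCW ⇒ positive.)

Apply the surveyor's formula: 2A = Σ (x_i·y_{i+1} − x_{i+1}·y_i), indices taken mod 7.
Cross-terms: 28, 46, 23, 13, 7, 13, 26  ⇒  Σ = 156
Signed area = Σ/2 = 78 (positive ⇒ counter-clockwise traversal).

78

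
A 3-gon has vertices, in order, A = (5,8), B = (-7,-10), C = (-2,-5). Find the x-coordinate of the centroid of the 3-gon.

Apply the shoelace formula. First the cross-terms c_i = x_i·y_{i+1} − x_{i+1}·y_i:
  6, 15, 9  ⇒  2A = 30, A = 15.
Then Σ (x_i + x_{i+1})·c_i = -120, so x̄ = -120 / (6·15) = -4/3.

-4/3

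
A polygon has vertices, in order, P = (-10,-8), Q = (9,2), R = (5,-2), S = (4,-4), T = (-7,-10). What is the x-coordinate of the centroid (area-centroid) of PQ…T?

Apply the shoelace formula. First the cross-terms c_i = x_i·y_{i+1} − x_{i+1}·y_i:
  52, -28, -12, -68, -44  ⇒  2A = -100, A = -50.
Then Σ (x_i + x_{i+1})·c_i = 400, so x̄ = 400 / (6·(-50)) = -4/3.

-4/3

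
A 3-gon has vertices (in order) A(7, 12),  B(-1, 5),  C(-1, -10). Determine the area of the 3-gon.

Apply the shoelace (surveyor's) formula: 2A = Σ (x_i·y_{i+1} − x_{i+1}·y_i), indices taken mod 3.
Σ = (47) + (15) + (58) = 120
Area = |Σ|/2 = 60.

60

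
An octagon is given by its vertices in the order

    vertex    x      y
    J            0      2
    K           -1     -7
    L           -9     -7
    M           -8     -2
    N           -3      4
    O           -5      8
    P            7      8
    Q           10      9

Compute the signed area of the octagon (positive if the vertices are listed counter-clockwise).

Cross-terms: 2, -56, -38, -38, -4, -96, -17, 20  ⇒  Σ = -227
Signed area = Σ/2 = -113.5 (negative ⇒ clockwise traversal).

-113.5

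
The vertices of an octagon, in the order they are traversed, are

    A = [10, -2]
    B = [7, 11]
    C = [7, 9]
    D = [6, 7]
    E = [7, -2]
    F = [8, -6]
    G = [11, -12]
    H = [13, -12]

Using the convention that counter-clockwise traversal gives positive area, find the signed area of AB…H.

53

Apply the shoelace (surveyor's) formula: 2A = Σ (x_i·y_{i+1} − x_{i+1}·y_i), indices taken mod 8.
A→B: (10)(11) − (7)(-2) = 124
B→C: (7)(9) − (7)(11) = -14
C→D: (7)(7) − (6)(9) = -5
D→E: (6)(-2) − (7)(7) = -61
E→F: (7)(-6) − (8)(-2) = -26
F→G: (8)(-12) − (11)(-6) = -30
G→H: (11)(-12) − (13)(-12) = 24
H→A: (13)(-2) − (10)(-12) = 94
Σ = 106
Signed area = Σ/2 = 53 (positive ⇒ counter-clockwise traversal).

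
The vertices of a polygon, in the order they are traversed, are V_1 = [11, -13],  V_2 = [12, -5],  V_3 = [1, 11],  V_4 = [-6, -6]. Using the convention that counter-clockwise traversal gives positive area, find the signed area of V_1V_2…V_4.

221

Apply the shoelace (surveyor's) formula: 2A = Σ (x_i·y_{i+1} − x_{i+1}·y_i), indices taken mod 4.
Cross-terms: 101, 137, 60, 144  ⇒  Σ = 442
Signed area = Σ/2 = 221 (positive ⇒ counter-clockwise traversal).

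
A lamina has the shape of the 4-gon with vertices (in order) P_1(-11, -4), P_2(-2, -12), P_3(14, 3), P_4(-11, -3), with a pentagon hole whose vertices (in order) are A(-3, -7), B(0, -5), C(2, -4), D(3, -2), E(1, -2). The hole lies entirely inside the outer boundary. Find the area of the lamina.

Outer boundary:
Apply the shoelace formula: 2A = Σ (x_i·y_{i+1} − x_{i+1}·y_i), indices taken mod 4.
P_1→P_2: (-11)(-12) − (-2)(-4) = 124
P_2→P_3: (-2)(3) − (14)(-12) = 162
P_3→P_4: (14)(-3) − (-11)(3) = -9
P_4→P_1: (-11)(-4) − (-11)(-3) = 11
Σ = 288
Area = |Σ|/2 = 144.
Hole:
Cross-terms: 15, 10, 8, -4, -13  ⇒  Σ = 16
Area = |Σ|/2 = 8.
Net area = 144 − 8 = 136.

136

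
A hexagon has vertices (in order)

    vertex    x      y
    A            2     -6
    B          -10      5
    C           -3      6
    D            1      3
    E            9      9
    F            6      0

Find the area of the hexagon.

Apply the shoelace (surveyor's) formula: 2A = Σ (x_i·y_{i+1} − x_{i+1}·y_i), indices taken mod 6.
Σ = (-50) + (-45) + (-15) + (-18) + (-54) + (-36) = -218
Area = |Σ|/2 = 109.

109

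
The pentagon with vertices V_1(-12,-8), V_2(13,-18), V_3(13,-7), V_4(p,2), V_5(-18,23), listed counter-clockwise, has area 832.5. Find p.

24

The doubled signed area Σ (x_i y_{i+1} − x_{i+1} y_i) is linear in p.
With p=0 it equals 945; the coefficient of p is 30 (from the two edges through V_4).
So 30·p + 945 = 2·832.5 = 1665 ⇒ p = 24.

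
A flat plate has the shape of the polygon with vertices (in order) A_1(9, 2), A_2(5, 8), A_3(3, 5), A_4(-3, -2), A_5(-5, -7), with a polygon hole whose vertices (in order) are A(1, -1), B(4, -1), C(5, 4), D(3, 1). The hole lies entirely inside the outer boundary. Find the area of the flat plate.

Outer boundary:
Cross-terms: 62, 1, 9, 11, 53  ⇒  Σ = 136
Area = |Σ|/2 = 68.
Hole:
Cross-terms: 3, 21, -7, -4  ⇒  Σ = 13
Area = |Σ|/2 = 6.5.
Net area = 68 − 6.5 = 61.5.

61.5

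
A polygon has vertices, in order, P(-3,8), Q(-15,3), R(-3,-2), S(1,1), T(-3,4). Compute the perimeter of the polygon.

|PQ| = √((-12)² + (-5)²) = √169 = 13
|QR| = √((12)² + (-5)²) = √169 = 13
|RS| = √((4)² + (3)²) = √25 = 5
|ST| = √((-4)² + (3)²) = √25 = 5
|TP| = √((0)² + (4)²) = √16 = 4
Perimeter = 13 + 13 + 5 + 5 + 4 = 40.

40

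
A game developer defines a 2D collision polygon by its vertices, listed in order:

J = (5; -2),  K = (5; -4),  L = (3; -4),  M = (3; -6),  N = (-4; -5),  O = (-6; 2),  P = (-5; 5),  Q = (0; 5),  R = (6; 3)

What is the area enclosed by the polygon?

101.5

Apply the shoelace (surveyor's) formula: 2A = Σ (x_i·y_{i+1} − x_{i+1}·y_i), indices taken mod 9.
Σ = (-10) + (-8) + (-6) + (-39) + (-38) + (-20) + (-25) + (-30) + (-27) = -203
Area = |Σ|/2 = 101.5.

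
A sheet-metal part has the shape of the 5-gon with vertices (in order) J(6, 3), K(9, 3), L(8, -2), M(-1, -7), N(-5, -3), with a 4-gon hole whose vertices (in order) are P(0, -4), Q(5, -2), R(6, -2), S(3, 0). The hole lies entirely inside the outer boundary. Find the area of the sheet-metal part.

Outer boundary:
Apply Gauss's area formula: 2A = Σ (x_i·y_{i+1} − x_{i+1}·y_i), indices taken mod 5.
J→K: (6)(3) − (9)(3) = -9
K→L: (9)(-2) − (8)(3) = -42
L→M: (8)(-7) − (-1)(-2) = -58
M→N: (-1)(-3) − (-5)(-7) = -32
N→J: (-5)(3) − (6)(-3) = 3
Σ = -138
Area = |Σ|/2 = 69.
Hole:
Apply the shoelace formula: 2A = Σ (x_i·y_{i+1} − x_{i+1}·y_i), indices taken mod 4.
P→Q: (0)(-2) − (5)(-4) = 20
Q→R: (5)(-2) − (6)(-2) = 2
R→S: (6)(0) − (3)(-2) = 6
S→P: (3)(-4) − (0)(0) = -12
Σ = 16
Area = |Σ|/2 = 8.
Net area = 69 − 8 = 61.

61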